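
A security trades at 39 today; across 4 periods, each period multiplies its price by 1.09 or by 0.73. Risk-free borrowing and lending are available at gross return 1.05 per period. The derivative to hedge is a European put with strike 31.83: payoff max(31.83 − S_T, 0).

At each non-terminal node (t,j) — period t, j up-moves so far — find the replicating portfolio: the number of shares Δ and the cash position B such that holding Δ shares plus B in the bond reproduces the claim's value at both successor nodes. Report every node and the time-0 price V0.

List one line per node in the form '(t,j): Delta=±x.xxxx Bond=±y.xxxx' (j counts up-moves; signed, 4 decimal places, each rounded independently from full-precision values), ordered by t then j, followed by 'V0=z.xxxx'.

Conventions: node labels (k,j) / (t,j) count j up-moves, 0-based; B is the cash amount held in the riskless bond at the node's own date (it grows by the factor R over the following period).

(0,0): Delta=-0.1326 Bond=5.5807
(1,0): Delta=-0.6476 Bond=20.5211
(1,1): Delta=-0.0895 Bond=4.0271
(2,0): Delta=-1.0000 Bond=28.8707
(2,1): Delta=-0.6181 Bond=20.6317
(2,2): Delta=-0.0453 Bond=2.1780
(3,0): Delta=-1.0000 Bond=30.3143
(3,1): Delta=-1.0000 Bond=30.3143
(3,2): Delta=-0.5862 Bond=20.5820
(3,3): Delta=0.0000 Bond=0.0000
V0=0.4076

Arbitrage-free pricing uses the up-move probability p* = (R−d)/(u−d) = 0.8889, discounting each step at R = 1.05.
At maturity the claim pays: V(4,0)=20.7547, V(4,1)=15.2929, V(4,2)=7.1376, V(4,3)=0.0000, V(4,4)=0.0000
  t=3,j=0: stock 15.1717 → up 16.5371 (V=15.2929), down 11.0753 (V=20.7547). Price 15.1426; hedge Δ=-1.0000, bond B=30.3143.
  t=3,j=1: stock 22.6536 → up 24.6924 (V=7.1376), down 16.5371 (V=15.2929). Price 7.6607; hedge Δ=-1.0000, bond B=30.3143.
  t=3,j=2: stock 33.8252 → up 36.8695 (V=0.0000), down 24.6924 (V=7.1376). Price 0.7553; hedge Δ=-0.5862, bond B=20.5820.
  t=3,j=3: stock 50.5061 → up 55.0517 (V=0.0000), down 36.8695 (V=0.0000). Price 0.0000; hedge Δ=0.0000, bond B=0.0000.
  t=2,j=0: stock 20.7831 → up 22.6536 (V=7.6607), down 15.1717 (V=15.1426). Price 8.0876; hedge Δ=-1.0000, bond B=28.8707.
  t=2,j=1: stock 31.0323 → up 33.8252 (V=0.7553), down 22.6536 (V=7.6607). Price 1.4501; hedge Δ=-0.6181, bond B=20.6317.
  t=2,j=2: stock 46.3359 → up 50.5061 (V=0.0000), down 33.8252 (V=0.7553). Price 0.0799; hedge Δ=-0.0453, bond B=2.1780.
  t=1,j=0: stock 28.4700 → up 31.0323 (V=1.4501), down 20.7831 (V=8.0876). Price 2.0834; hedge Δ=-0.6476, bond B=20.5211.
  t=1,j=1: stock 42.5100 → up 46.3359 (V=0.0799), down 31.0323 (V=1.4501). Price 0.2211; hedge Δ=-0.0895, bond B=4.0271.
  t=0,j=0: stock 39.0000 → up 42.5100 (V=0.2211), down 28.4700 (V=2.0834). Price 0.4076; hedge Δ=-0.1326, bond B=5.5807.
Sanity check at the root: Δ(0,0)·S0 + B(0,0) reproduces V0 = 0.4076.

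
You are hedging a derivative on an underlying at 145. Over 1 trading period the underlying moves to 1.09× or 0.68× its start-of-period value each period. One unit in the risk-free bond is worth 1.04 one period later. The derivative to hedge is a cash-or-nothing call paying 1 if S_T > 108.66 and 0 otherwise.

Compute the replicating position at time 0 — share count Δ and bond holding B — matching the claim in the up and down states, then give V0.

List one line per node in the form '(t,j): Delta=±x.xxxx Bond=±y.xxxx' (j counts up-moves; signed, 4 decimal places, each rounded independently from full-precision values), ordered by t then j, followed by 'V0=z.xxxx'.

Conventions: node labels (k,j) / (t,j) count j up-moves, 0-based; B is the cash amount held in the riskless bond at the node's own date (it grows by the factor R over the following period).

Risk-neutral probability p* = (R−d)/(u−d) = (1.04−0.68)/(1.09−0.68) = 0.8780.
Expiry values: V(1,0)=0.0000, V(1,1)=1.0000
  t=0,j=0: stock 145.0000 → up 158.0500 (V=1.0000), down 98.6000 (V=0.0000). Price 0.8443; hedge Δ=0.0168, bond B=-1.5947.
Check: Δ(0,0)·S0 + B(0,0) = 0.8443 = V0.

(0,0): Delta=0.0168 Bond=-1.5947
V0=0.8443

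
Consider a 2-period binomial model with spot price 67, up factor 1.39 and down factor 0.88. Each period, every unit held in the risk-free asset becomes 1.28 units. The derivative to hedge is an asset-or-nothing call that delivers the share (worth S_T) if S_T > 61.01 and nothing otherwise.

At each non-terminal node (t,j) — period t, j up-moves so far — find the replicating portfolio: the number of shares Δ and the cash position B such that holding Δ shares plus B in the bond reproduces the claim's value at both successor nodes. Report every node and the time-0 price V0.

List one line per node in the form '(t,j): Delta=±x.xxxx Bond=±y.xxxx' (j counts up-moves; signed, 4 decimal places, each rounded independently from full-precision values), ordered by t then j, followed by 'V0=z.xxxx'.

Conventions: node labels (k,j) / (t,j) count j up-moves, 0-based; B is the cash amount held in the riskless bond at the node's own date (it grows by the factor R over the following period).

(0,0): Delta=1.2559 Bond=-18.6160
(1,0): Delta=2.7255 Bond=-110.4777
(1,1): Delta=1.0000 Bond=0.0000
V0=65.5268

Risk-neutral probability p* = (R−d)/(u−d) = (1.28−0.88)/(1.39−0.88) = 0.7843.
Payoffs at expiry: V(2,0)=0.0000, V(2,1)=81.9544, V(2,2)=129.4507
(1,0): S=58.9600. Δ = (V_up−V_dn)/(S_up−S_dn) = (81.9544−0.0000)/(81.9544−51.8848) = 2.7255. V = [p*·81.9544 + (1−p*)·0.0000]/1.28 = 50.2172. B = V − Δ·S = -110.4777.
(1,1): S=93.1300. Δ = (V_up−V_dn)/(S_up−S_dn) = (129.4507−81.9544)/(129.4507−81.9544) = 1.0000. V = [p*·129.4507 + (1−p*)·81.9544]/1.28 = 93.1300. B = V − Δ·S = 0.0000.
(0,0): S=67.0000. Δ = (V_up−V_dn)/(S_up−S_dn) = (93.1300−50.2172)/(93.1300−58.9600) = 1.2559. V = [p*·93.1300 + (1−p*)·50.2172]/1.28 = 65.5268. B = V − Δ·S = -18.6160.
Sanity check at the root: Δ(0,0)·S0 + B(0,0) reproduces V0 = 65.5268.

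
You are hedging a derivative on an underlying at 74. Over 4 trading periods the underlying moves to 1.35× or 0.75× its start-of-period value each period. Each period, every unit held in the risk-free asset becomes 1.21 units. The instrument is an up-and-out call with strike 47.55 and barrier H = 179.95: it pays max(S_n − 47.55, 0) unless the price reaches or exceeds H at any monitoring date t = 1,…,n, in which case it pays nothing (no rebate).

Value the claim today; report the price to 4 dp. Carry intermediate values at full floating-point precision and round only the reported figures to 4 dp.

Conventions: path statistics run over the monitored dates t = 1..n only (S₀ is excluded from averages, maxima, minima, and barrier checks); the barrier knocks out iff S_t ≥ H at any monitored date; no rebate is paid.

price = 15.6329

No-arbitrage gives p* = (R−d)/(u−d) = 0.7667: enumerate every path, weight its payoff by its p*-probability, and discount by R^4.
Enumerate all 2^4 = 16 price paths (U = up ×1.35, D = down ×0.75); each path with k up-moves has probability p*^k·(1−p*)^(4−k).
DDDD: M=55.5000, payoff=0.0000, prob=0.002964
UDDD: M=99.9000, payoff=0.0000, prob=0.009740
DUDD: M=74.9250, payoff=0.0000, prob=0.009740
UUDD: M=134.8650, payoff=28.3116, prob=0.032001
DDUD: M=56.1938, payoff=0.0000, prob=0.009740
UDUD: M=101.1488, payoff=28.3116, prob=0.032001
DUUD: M=101.1488, payoff=28.3116, prob=0.032001
UUUD: M=182.0677, payoff=0.0000, prob=0.105147
DDDU: M=55.5000, payoff=0.0000, prob=0.009740
UDDU: M=99.9000, payoff=28.3116, prob=0.032001
DUDU: M=75.8616, payoff=28.3116, prob=0.032001
UUDU: M=136.5508, payoff=89.0008, prob=0.105147
DDUU: M=75.8616, payoff=28.3116, prob=0.032001
UDUU: M=136.5508, payoff=89.0008, prob=0.105147
DUUU: M=136.5508, payoff=89.0008, prob=0.105147
UUUU: M=245.7915, payoff=0.0000, prob=0.345483
Price = Σ prob·payoff / R^4 = 33.510512 / 2.143589 = 15.6329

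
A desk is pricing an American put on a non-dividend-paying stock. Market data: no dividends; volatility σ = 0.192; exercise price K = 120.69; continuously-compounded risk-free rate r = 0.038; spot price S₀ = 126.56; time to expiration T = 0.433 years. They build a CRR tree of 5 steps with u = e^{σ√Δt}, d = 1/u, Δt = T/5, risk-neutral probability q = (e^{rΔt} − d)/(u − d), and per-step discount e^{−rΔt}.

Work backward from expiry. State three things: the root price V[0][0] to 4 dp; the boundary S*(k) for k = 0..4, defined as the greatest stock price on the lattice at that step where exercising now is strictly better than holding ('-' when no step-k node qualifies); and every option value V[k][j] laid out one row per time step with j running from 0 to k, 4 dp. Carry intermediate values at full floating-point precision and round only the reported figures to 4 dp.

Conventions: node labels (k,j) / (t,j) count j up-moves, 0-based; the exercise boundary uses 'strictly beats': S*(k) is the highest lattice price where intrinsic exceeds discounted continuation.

Δt=0.08660  u=1.05813  d=0.94507  q=0.51503  discount=0.99671
step 5 (expiry): payoffs max(K−S,0) = 25.2776 13.8629 1.0826 0.0000 0.0000 0.0000
step 4: (k=4,j=0): S=100.9586, K−S=19.7314, hold=19.3349 ⇒ V=19.7314 exercise | (k=4,j=1): S=113.0368, K−S=7.6532, hold=7.2567 ⇒ V=7.6532 exercise | (k=4,j=2): S=126.5600, K−S=0.0000, hold=0.5233 ⇒ V=0.5233 continue | (k=4,j=3): S=141.7010, K−S=0.0000, hold=0.0000 ⇒ V=0.0000 continue | (k=4,j=4): S=158.6535, K−S=0.0000, hold=0.0000 ⇒ V=0.0000 continue  boundary S*=113.0368
step 3: (k=3,j=0): S=106.8271, K−S=13.8629, hold=13.4664 ⇒ V=13.8629 exercise | (k=3,j=1): S=119.6074, K−S=1.0826, hold=3.9680 ⇒ V=3.9680 continue | (k=3,j=2): S=133.9167, K−S=0.0000, hold=0.2529 ⇒ V=0.2529 continue | (k=3,j=3): S=149.9379, K−S=0.0000, hold=0.0000 ⇒ V=0.0000 continue  boundary S*=106.8271
step 2: (k=2,j=0): S=113.0368, K−S=7.6532, hold=8.7379 ⇒ V=8.7379 continue | (k=2,j=1): S=126.5600, K−S=0.0000, hold=2.0479 ⇒ V=2.0479 continue | (k=2,j=2): S=141.7010, K−S=0.0000, hold=0.1223 ⇒ V=0.1223 continue  boundary S*=-
step 1: (k=1,j=0): S=119.6074, K−S=1.0826, hold=5.2749 ⇒ V=5.2749 continue | (k=1,j=1): S=133.9167, K−S=0.0000, hold=1.0527 ⇒ V=1.0527 continue  boundary S*=-
step 0: (k=0,j=0): S=126.5600, K−S=0.0000, hold=3.0901 ⇒ V=3.0901 continue  boundary S*=-

price = 3.0901
boundary = - - - 106.8271 113.0368
tree:
3.0901
5.2749 1.0527
8.7379 2.0479 0.1223
13.8629 3.9680 0.2529 0.0000
19.7314 7.6532 0.5233 0.0000 0.0000
25.2776 13.8629 1.0826 0.0000 0.0000 0.0000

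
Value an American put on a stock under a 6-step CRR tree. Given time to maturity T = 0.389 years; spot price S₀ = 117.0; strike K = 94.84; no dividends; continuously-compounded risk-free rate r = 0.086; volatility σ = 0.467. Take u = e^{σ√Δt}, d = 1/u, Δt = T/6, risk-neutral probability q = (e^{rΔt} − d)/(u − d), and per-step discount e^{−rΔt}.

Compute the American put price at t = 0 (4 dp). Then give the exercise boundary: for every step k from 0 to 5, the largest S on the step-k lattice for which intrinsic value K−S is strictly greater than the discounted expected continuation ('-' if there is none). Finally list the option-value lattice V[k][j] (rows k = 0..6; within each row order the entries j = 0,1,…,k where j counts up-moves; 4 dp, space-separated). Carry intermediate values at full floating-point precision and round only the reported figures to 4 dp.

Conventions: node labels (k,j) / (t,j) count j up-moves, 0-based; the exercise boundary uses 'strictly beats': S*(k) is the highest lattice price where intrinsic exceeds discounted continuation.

Δt=0.06483  u=1.12627  d=0.88789  q=0.49376  discount=0.99444
step 6 (expiry): payoffs max(K−S,0) = 37.5161 22.1258 2.6036 0.0000 0.0000 0.0000 0.0000
step 5: (k=5,j=0): S=64.5621, K−S=30.2779, hold=29.7506 ⇒ V=30.2779 exercise | (k=5,j=1): S=81.8956, K−S=12.9444, hold=12.4170 ⇒ V=12.9444 exercise | (k=5,j=2): S=103.8829, K−S=0.0000, hold=1.3107 ⇒ V=1.3107 continue | (k=5,j=3): S=131.7733, K−S=0.0000, hold=0.0000 ⇒ V=0.0000 continue | (k=5,j=4): S=167.1517, K−S=0.0000, hold=0.0000 ⇒ V=0.0000 continue | (k=5,j=5): S=212.0285, K−S=0.0000, hold=0.0000 ⇒ V=0.0000 continue  boundary S*=81.8956
step 4: (k=4,j=0): S=72.7142, K−S=22.1258, hold=21.5985 ⇒ V=22.1258 exercise | (k=4,j=1): S=92.2364, K−S=2.6036, hold=7.1601 ⇒ V=7.1601 continue | (k=4,j=2): S=117.0000, K−S=0.0000, hold=0.6598 ⇒ V=0.6598 continue | (k=4,j=3): S=148.4121, K−S=0.0000, hold=0.0000 ⇒ V=0.0000 continue | (k=4,j=4): S=188.2576, K−S=0.0000, hold=0.0000 ⇒ V=0.0000 continue  boundary S*=72.7142
step 3: (k=3,j=0): S=81.8956, K−S=12.9444, hold=14.6543 ⇒ V=14.6543 continue | (k=3,j=1): S=103.8829, K−S=0.0000, hold=3.9285 ⇒ V=3.9285 continue | (k=3,j=2): S=131.7733, K−S=0.0000, hold=0.3322 ⇒ V=0.3322 continue | (k=3,j=3): S=167.1517, K−S=0.0000, hold=0.0000 ⇒ V=0.0000 continue  boundary S*=-
step 2: (k=2,j=0): S=92.2364, K−S=2.6036, hold=9.3063 ⇒ V=9.3063 continue | (k=2,j=1): S=117.0000, K−S=0.0000, hold=2.1408 ⇒ V=2.1408 continue | (k=2,j=2): S=148.4121, K−S=0.0000, hold=0.1672 ⇒ V=0.1672 continue  boundary S*=-
step 1: (k=1,j=0): S=103.8829, K−S=0.0000, hold=5.7362 ⇒ V=5.7362 continue | (k=1,j=1): S=131.7733, K−S=0.0000, hold=1.1598 ⇒ V=1.1598 continue  boundary S*=-
step 0: (k=0,j=0): S=117.0000, K−S=0.0000, hold=3.4572 ⇒ V=3.4572 continue  boundary S*=-

price = 3.4572
boundary = - - - - 72.7142 81.8956
tree:
3.4572
5.7362 1.1598
9.3063 2.1408 0.1672
14.6543 3.9285 0.3322 0.0000
22.1258 7.1601 0.6598 0.0000 0.0000
30.2779 12.9444 1.3107 0.0000 0.0000 0.0000
37.5161 22.1258 2.6036 0.0000 0.0000 0.0000 0.0000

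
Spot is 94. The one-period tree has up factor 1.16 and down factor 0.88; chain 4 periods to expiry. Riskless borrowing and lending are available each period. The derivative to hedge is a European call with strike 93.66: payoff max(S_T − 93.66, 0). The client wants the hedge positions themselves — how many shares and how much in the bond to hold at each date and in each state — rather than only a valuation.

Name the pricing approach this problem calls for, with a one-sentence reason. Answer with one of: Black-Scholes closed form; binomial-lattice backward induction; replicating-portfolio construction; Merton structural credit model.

Key observation: the task asks for the hedge itself — share and bond holdings at every node of the 4-period tree on spot 94 with factors 1.16/0.88 — which is exactly what the replicating-portfolio construction produces.

framework: replicating-portfolio construction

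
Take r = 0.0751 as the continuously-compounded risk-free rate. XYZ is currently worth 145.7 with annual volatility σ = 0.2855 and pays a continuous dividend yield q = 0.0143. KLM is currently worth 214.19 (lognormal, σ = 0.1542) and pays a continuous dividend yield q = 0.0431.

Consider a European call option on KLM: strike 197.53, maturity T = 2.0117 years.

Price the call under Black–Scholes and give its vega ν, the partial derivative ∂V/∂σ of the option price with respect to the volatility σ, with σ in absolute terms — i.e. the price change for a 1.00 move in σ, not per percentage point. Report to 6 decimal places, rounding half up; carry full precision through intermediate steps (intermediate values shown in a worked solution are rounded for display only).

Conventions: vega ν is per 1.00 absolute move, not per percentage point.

price = 32.606133
ν = 82.370770

σ√T = 0.1542·√2.0117 = 0.218709
d₁ = (ln(S/K) + (r−q+σ²/2)T) / (σ√T) = (ln(214.19/197.53) + (0.0751−0.0431+0.1542²/2)·2.0117) / 0.218709 = (0.080973 + 0.088291) / 0.218709 = 0.773925
d₂ = d₁ − σ√T = 0.773925 − 0.218709 = 0.555217
e^{−rT} = 0.859780
e^{−qT} = 0.916948
N(d₁) = 0.780512,  N(d₂) = 0.710627
Call price V = S·e^{−qT}·N(d₁) − K·e^{−rT}·N(d₂) = 153.293541 − 120.687408 = 32.606133
φ(d₁) = (1/√(2π))·e^{−d₁²/2} = 0.295697
ν = S·e^{−qT}·φ(d₁)·√T = 82.370770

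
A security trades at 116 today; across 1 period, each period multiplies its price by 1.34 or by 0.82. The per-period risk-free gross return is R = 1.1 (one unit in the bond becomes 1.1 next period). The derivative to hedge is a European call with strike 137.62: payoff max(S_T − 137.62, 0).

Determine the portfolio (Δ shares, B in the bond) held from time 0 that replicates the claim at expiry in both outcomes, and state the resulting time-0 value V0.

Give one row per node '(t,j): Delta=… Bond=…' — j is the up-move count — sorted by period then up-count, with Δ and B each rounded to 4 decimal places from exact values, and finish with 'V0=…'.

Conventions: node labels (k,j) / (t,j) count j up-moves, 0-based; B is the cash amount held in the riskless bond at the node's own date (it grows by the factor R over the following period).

Arbitrage-free pricing uses the up-move probability p* = (R−d)/(u−d) = 0.5385, discounting each step at R = 1.1.
Payoffs at expiry: V(1,0)=0.0000, V(1,1)=17.8200
(0,0): S=116.0000. Δ = (V_up−V_dn)/(S_up−S_dn) = (17.8200−0.0000)/(155.4400−95.1200) = 0.2954. V = [p*·17.8200 + (1−p*)·0.0000]/1.1 = 8.7231. B = V − Δ·S = -25.5462.
As a check, the time-0 holding Δ(0,0)·S0 + B(0,0) comes to 8.7231 — exactly V0.

(0,0): Delta=0.2954 Bond=-25.5462
V0=8.7231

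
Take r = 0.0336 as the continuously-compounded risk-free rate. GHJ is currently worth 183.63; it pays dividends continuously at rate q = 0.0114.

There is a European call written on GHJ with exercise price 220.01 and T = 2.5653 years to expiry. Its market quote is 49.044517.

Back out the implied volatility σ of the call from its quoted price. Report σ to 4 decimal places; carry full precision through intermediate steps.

At σ = 0.5089 the Black–Scholes value reproduces the quote:
σ√T = 0.5089·√2.5653 = 0.815082
d₁ = (ln(S/K) + (r−q+σ²/2)T) / (σ√T) = (ln(183.63/220.01) + (0.0336−0.0114+0.5089²/2)·2.5653) / 0.815082 = (-0.180750 + 0.389129) / 0.815082 = 0.255654
d₂ = d₁ − σ√T = 0.255654 − 0.815082 = -0.559428
e^{−rT} = 0.917416
e^{−qT} = 0.971179
N(d₁) = 0.600891,  N(d₂) = 0.287935
V = S·e^{−qT}·N(d₁) − K·e^{−rT}·N(d₂) = 107.161474 − 58.116957 = 49.044517 (the observed quote) — the price is monotone increasing in volatility, hence this σ is the only solution

sigma = 0.5089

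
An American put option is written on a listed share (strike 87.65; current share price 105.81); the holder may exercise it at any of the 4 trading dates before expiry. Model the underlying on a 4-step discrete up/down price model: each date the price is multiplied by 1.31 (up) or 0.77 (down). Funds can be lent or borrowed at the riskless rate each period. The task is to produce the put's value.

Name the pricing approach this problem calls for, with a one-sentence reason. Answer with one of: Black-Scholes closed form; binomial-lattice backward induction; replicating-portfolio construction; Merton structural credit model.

framework: binomial-lattice backward induction

Key observation: the defining feature is the embedded early-exercise option across 4 discrete dates on the spot-105.81 tree; pricing the strike-87.65 put means working backward with an exercise test at every node.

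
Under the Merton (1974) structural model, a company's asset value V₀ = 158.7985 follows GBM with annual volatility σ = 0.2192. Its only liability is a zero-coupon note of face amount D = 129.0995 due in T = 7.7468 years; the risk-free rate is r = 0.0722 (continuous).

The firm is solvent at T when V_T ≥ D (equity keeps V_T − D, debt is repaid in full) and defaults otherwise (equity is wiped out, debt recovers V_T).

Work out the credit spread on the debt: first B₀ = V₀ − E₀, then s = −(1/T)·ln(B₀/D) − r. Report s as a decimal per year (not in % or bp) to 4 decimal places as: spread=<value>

Equity is a call on the firm's assets struck at D = 129.0995:
d₁ = [ln(V₀/D) + (r + σ²/2)T] / (σ√T)
   = [ln(158.7985/129.0995) + (0.0722 + 0.5·0.2192²)·7.7468] / (0.2192·√7.7468)
   = [0.207053 + 0.745431] / 0.610101 = 1.561189
d₂ = d₁ − σ√T = 1.561189 − 0.610101 = 0.951089
N(d₁) = 0.940760,  N(d₂) = 0.829220,  e^(−rT) = 0.571598
E₀ = V₀·N(d₁) − D·e^(−rT)·N(d₂)
   = 158.7985·0.940760 − 129.0995·0.571598·0.829220 = 88.200665
B₀ = V₀ − E₀ = 158.7985 − 88.200665 = 70.597835
spread = −(1/T)·ln(B₀/D) − r = −(1/7.7468)·ln(70.597835/129.0995) − 0.0722 = 0.00571397

spread=0.0057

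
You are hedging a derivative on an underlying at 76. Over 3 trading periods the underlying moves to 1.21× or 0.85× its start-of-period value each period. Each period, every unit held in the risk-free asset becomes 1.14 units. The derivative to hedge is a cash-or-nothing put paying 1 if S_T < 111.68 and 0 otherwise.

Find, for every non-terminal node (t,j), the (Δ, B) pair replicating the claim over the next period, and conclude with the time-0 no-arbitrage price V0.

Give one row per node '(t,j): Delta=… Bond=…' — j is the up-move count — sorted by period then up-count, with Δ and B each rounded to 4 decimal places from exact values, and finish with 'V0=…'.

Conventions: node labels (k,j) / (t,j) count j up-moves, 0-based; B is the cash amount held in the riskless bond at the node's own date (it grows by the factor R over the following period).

Since d<R<u, set p* = (R−d)/(u−d) = 0.8056; price each node as the discounted p*-expectation of its children.
Payoffs at expiry: V(3,0)=1.0000, V(3,1)=1.0000, V(3,2)=1.0000, V(3,3)=0.0000
  t=2,j=0: stock 54.9100 → up 66.4411 (V=1.0000), down 46.6735 (V=1.0000). Price 0.8772; hedge Δ=0.0000, bond B=0.8772.
  t=2,j=1: stock 78.1660 → up 94.5809 (V=1.0000), down 66.4411 (V=1.0000). Price 0.8772; hedge Δ=0.0000, bond B=0.8772.
  t=2,j=2: stock 111.2716 → up 134.6386 (V=0.0000), down 94.5809 (V=1.0000). Price 0.1706; hedge Δ=-0.0250, bond B=2.9483.
  t=1,j=0: stock 64.6000 → up 78.1660 (V=0.8772), down 54.9100 (V=0.8772). Price 0.7695; hedge Δ=0.0000, bond B=0.7695.
  t=1,j=1: stock 91.9600 → up 111.2716 (V=0.1706), down 78.1660 (V=0.8772). Price 0.2701; hedge Δ=-0.0213, bond B=2.2330.
  t=0,j=0: stock 76.0000 → up 91.9600 (V=0.2701), down 64.6000 (V=0.7695). Price 0.3221; hedge Δ=-0.0183, bond B=1.7091.
Sanity check at the root: Δ(0,0)·S0 + B(0,0) reproduces V0 = 0.3221.

(0,0): Delta=-0.0183 Bond=1.7091
(1,0): Delta=0.0000 Bond=0.7695
(1,1): Delta=-0.0213 Bond=2.2330
(2,0): Delta=0.0000 Bond=0.8772
(2,1): Delta=0.0000 Bond=0.8772
(2,2): Delta=-0.0250 Bond=2.9483
V0=0.3221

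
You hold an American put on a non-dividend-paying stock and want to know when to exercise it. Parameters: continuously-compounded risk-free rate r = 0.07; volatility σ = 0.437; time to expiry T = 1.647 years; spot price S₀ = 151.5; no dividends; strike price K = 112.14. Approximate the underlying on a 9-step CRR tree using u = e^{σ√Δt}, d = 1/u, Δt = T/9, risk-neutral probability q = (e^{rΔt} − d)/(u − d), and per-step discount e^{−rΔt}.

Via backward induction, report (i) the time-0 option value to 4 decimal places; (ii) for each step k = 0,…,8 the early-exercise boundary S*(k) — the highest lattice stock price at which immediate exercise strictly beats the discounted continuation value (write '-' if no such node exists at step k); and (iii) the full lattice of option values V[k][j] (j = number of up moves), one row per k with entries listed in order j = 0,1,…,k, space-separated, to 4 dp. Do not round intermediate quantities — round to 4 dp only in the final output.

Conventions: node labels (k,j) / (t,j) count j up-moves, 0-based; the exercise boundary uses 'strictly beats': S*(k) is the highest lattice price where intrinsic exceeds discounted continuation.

price = 9.7213
boundary = - - - - 71.7234 59.4940 71.7234 59.4940 71.7234
tree:
9.7213
14.4982 4.9601
21.0675 7.9803 1.9186
29.6996 12.5564 3.3839 0.4299
40.4166 19.2264 5.8813 0.8499 0.0000
52.6460 28.4661 10.0283 1.6803 0.0000 0.0000
62.7902 40.4166 16.6644 3.3221 0.0000 0.0000 0.0000
71.2048 52.6460 26.6947 6.5680 0.0000 0.0000 0.0000 0.0000
78.1846 62.7902 40.4166 12.9855 0.0000 0.0000 0.0000 0.0000 0.0000
83.9742 71.2048 52.6460 25.6733 0.0000 0.0000 0.0000 0.0000 0.0000 0.0000

params: Δt=0.18300 u=1.20556 d=0.82949 q=0.48768 e^(-rΔt)=0.98727
t_9 payoffs: 83.9742 71.2048 52.6460 25.6733 0.0000 0.0000 0.0000 0.0000 0.0000 0.0000
t_8: node(8,0) S=33.9554 payoff=78.1846 vs cont=76.7572 → 78.1846 [stop]  node(8,1) S=49.3498 payoff=62.7902 vs cont=61.3629 → 62.7902 [stop]  node(8,2) S=71.7234 payoff=40.4166 vs cont=38.9892 → 40.4166 [stop]  node(8,3) S=104.2406 payoff=7.8994 vs cont=12.9855 → 12.9855 [wait]  node(8,4) S=151.5000 payoff=0.0000 vs cont=0.0000 → 0.0000 [wait]  node(8,5) S=220.1854 payoff=0.0000 vs cont=0.0000 → 0.0000 [wait]  node(8,6) S=320.0105 payoff=0.0000 vs cont=0.0000 → 0.0000 [wait]  node(8,7) S=465.0932 payoff=0.0000 vs cont=0.0000 → 0.0000 [wait]  node(8,8) S=675.9519 payoff=0.0000 vs cont=0.0000 → 0.0000 [wait]  ⇒ S*(8)=71.7234
t_7: node(7,0) S=40.9352 payoff=71.2048 vs cont=69.7774 → 71.2048 [stop]  node(7,1) S=59.4940 payoff=52.6460 vs cont=51.2187 → 52.6460 [stop]  node(7,2) S=86.4667 payoff=25.6733 vs cont=26.6947 → 26.6947 [wait]  node(7,3) S=125.6680 payoff=0.0000 vs cont=6.5680 → 6.5680 [wait]  node(7,4) S=182.6419 payoff=0.0000 vs cont=0.0000 → 0.0000 [wait]  node(7,5) S=265.4461 payoff=0.0000 vs cont=0.0000 → 0.0000 [wait]  node(7,6) S=385.7910 payoff=0.0000 vs cont=0.0000 → 0.0000 [wait]  node(7,7) S=560.6966 payoff=0.0000 vs cont=0.0000 → 0.0000 [wait]  ⇒ S*(7)=59.4940
t_6: node(6,0) S=49.3498 payoff=62.7902 vs cont=61.3629 → 62.7902 [stop]  node(6,1) S=71.7234 payoff=40.4166 vs cont=39.4810 → 40.4166 [stop]  node(6,2) S=104.2406 payoff=7.8994 vs cont=16.6644 → 16.6644 [wait]  node(6,3) S=151.5000 payoff=0.0000 vs cont=3.3221 → 3.3221 [wait]  node(6,4) S=220.1854 payoff=0.0000 vs cont=0.0000 → 0.0000 [wait]  node(6,5) S=320.0105 payoff=0.0000 vs cont=0.0000 → 0.0000 [wait]  node(6,6) S=465.0932 payoff=0.0000 vs cont=0.0000 → 0.0000 [wait]  ⇒ S*(6)=71.7234
t_5: node(5,0) S=59.4940 payoff=52.6460 vs cont=51.2187 → 52.6460 [stop]  node(5,1) S=86.4667 payoff=25.6733 vs cont=28.4661 → 28.4661 [wait]  node(5,2) S=125.6680 payoff=0.0000 vs cont=10.0283 → 10.0283 [wait]  node(5,3) S=182.6419 payoff=0.0000 vs cont=1.6803 → 1.6803 [wait]  node(5,4) S=265.4461 payoff=0.0000 vs cont=0.0000 → 0.0000 [wait]  node(5,5) S=385.7910 payoff=0.0000 vs cont=0.0000 → 0.0000 [wait]  ⇒ S*(5)=59.4940
t_4: node(4,0) S=71.7234 payoff=40.4166 vs cont=40.3339 → 40.4166 [stop]  node(4,1) S=104.2406 payoff=7.8994 vs cont=19.2264 → 19.2264 [wait]  node(4,2) S=151.5000 payoff=0.0000 vs cont=5.8813 → 5.8813 [wait]  node(4,3) S=220.1854 payoff=0.0000 vs cont=0.8499 → 0.8499 [wait]  node(4,4) S=320.0105 payoff=0.0000 vs cont=0.0000 → 0.0000 [wait]  ⇒ S*(4)=71.7234
t_3: node(3,0) S=86.4667 payoff=25.6733 vs cont=29.6996 → 29.6996 [wait]  node(3,1) S=125.6680 payoff=0.0000 vs cont=12.5564 → 12.5564 [wait]  node(3,2) S=182.6419 payoff=0.0000 vs cont=3.3839 → 3.3839 [wait]  node(3,3) S=265.4461 payoff=0.0000 vs cont=0.4299 → 0.4299 [wait]  ⇒ S*(3)=-
t_2: node(2,0) S=104.2406 payoff=7.8994 vs cont=21.0675 → 21.0675 [wait]  node(2,1) S=151.5000 payoff=0.0000 vs cont=7.9803 → 7.9803 [wait]  node(2,2) S=220.1854 payoff=0.0000 vs cont=1.9186 → 1.9186 [wait]  ⇒ S*(2)=-
t_1: node(1,0) S=125.6680 payoff=0.0000 vs cont=14.4982 → 14.4982 [wait]  node(1,1) S=182.6419 payoff=0.0000 vs cont=4.9601 → 4.9601 [wait]  ⇒ S*(1)=-
t_0: node(0,0) S=151.5000 payoff=0.0000 vs cont=9.7213 → 9.7213 [wait]  ⇒ S*(0)=-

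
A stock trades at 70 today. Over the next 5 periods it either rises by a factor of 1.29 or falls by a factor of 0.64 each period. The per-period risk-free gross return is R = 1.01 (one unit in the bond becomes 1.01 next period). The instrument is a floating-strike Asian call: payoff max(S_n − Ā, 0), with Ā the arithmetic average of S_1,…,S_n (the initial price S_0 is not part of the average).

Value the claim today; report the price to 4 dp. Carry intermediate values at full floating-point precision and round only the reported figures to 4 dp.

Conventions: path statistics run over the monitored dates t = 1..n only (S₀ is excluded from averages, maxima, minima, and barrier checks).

Set p* = 0.5692 (from d < R < u); the path-dependent value is the discounted p*-expectation over all price paths.
Enumerate all 2^5 = 32 price paths (U = up ×1.29, D = down ×0.64); each path with k up-moves has probability p*^k·(1−p*)^(5−k).
DDDDD: Ā=22.2165, payoff=0.0000, prob=0.014833
UDDDD: Ā=44.7801, payoff=0.0000, prob=0.019600
DUDDD: Ā=35.6801, payoff=0.0000, prob=0.019600
UUDDD: Ā=71.9176, payoff=0.0000, prob=0.025901
DDUDD: Ā=29.8561, payoff=0.0000, prob=0.019600
UDUDD: Ā=60.1786, payoff=0.0000, prob=0.025901
DUUDD: Ā=51.0786, payoff=0.0000, prob=0.025901
UUUDD: Ā=102.9554, payoff=0.0000, prob=0.034226
DDDUD: Ā=26.1287, payoff=0.0000, prob=0.019600
UDDUD: Ā=52.6657, payoff=0.0000, prob=0.025901
DUDUD: Ā=43.5657, payoff=0.0000, prob=0.025901
UUDUD: Ā=87.8120, payoff=0.0000, prob=0.034226
DDUUD: Ā=37.7417, payoff=0.0000, prob=0.025901
UDUUD: Ā=76.0730, payoff=0.0000, prob=0.034226
DUUUD: Ā=66.9730, payoff=0.0000, prob=0.034226
UUUUD: Ā=134.9925, payoff=0.0000, prob=0.045227
DDDDU: Ā=23.7432, payoff=0.0000, prob=0.019600
UDDDU: Ā=47.8574, payoff=0.0000, prob=0.025901
DUDDU: Ā=38.7574, payoff=0.0000, prob=0.025901
UUDDU: Ā=78.1203, payoff=0.0000, prob=0.034226
DDUDU: Ā=32.9334, payoff=0.0000, prob=0.025901
UDUDU: Ā=66.3813, payoff=0.0000, prob=0.034226
DUUDU: Ā=57.2813, payoff=4.2685, prob=0.034226
UUUDU: Ā=115.4577, payoff=8.6038, prob=0.045227
DDDUU: Ā=29.2060, payoff=1.3304, prob=0.025901
UDDUU: Ā=58.8684, payoff=2.6815, prob=0.034226
DUDUU: Ā=49.7684, payoff=11.7815, prob=0.034226
UUDUU: Ā=100.3144, payoff=23.7471, prob=0.045227
DDUUU: Ā=43.9444, payoff=17.6055, prob=0.034226
UDUUU: Ā=88.5754, payoff=35.4861, prob=0.045227
DUUUU: Ā=79.4754, payoff=44.5861, prob=0.045227
UUUUU: Ā=160.1925, payoff=89.8688, prob=0.059764
Price = Σ prob·payoff / R^5 = 11.733634 / 1.051010 = 11.1642

price = 11.1642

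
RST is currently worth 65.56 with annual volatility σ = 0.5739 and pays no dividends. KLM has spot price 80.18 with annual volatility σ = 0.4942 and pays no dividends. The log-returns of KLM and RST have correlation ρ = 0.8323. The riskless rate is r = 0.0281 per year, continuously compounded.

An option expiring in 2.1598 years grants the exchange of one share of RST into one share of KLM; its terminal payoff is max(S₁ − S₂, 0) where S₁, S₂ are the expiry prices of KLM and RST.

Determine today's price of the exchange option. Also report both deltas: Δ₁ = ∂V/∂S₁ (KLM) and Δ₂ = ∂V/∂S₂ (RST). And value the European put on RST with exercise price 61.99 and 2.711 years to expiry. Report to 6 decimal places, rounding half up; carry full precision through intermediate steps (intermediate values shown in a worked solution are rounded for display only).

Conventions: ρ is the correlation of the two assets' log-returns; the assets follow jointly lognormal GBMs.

σ_eff = √(σ₁² + σ₂² − 2ρσ₁σ₂) = √(0.4942² + 0.5739² − 2·0.8323·0.4942·0.5739) = 0.318557
d₁ = (ln(S₁/S₂) + (q₂ − q₁ + σ_eff²/2)T) / (σ_eff√T) = (ln(80.18/65.56) + (0.0 − 0.0 + 0.050739)·2.1598) / 0.468160 = 0.664079
d₂ = d₁ − σ_eff√T = 0.664079 − 0.468160 = 0.195919
N(d₁) = 0.746680,  N(d₂) = 0.577663
V = S₁·e^{−q₁T}·N(d₁) − S₂·e^{−q₂T}·N(d₂) = 59.868815 − 37.871605 = 21.997210
Δ₁ = e^{−q₁T}·N(d₁) = 0.746680;  Δ₂ = −e^{−q₂T}·N(d₂) = -0.577663
[vanilla: RST put K=61.99]
σ√T = 0.5739·√2.711 = 0.944933
d₁ = (ln(S/K) + (r+σ²/2)T) / (σ√T) = (ln(65.56/61.99) + (0.0281+0.5739²/2)·2.711) / 0.944933 = (0.055993 + 0.522628) / 0.944933 = 0.612341
d₂ = d₁ − σ√T = 0.612341 − 0.944933 = -0.332592
e^{−rT} = 0.926650
N(−d₁) = 0.270156,  N(−d₂) = 0.630279
price = K·e^{−rT}·N(−d₂) − S·N(−d₁) = 36.205143 − 17.711439 = 18.493704

exchange price = 21.997210
Δ1 = 0.746680
Δ2 = -0.577663
price(RST put K=61.99) = 18.493704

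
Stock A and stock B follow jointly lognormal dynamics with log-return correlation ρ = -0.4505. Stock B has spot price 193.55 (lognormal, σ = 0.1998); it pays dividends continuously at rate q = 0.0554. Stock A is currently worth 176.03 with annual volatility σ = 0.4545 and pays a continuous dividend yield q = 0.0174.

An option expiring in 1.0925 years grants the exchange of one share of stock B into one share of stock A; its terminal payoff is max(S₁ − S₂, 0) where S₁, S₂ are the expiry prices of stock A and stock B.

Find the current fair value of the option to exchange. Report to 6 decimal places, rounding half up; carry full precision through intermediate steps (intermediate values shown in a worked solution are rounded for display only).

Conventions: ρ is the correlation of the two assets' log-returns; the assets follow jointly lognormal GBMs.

σ_eff = √(σ₁² + σ₂² − 2ρσ₁σ₂) = √(0.4545² + 0.1998² − 2·-0.4505·0.4545·0.1998) = 0.572983
d₁ = (ln(S₁/S₂) + (q₂ − q₁ + σ_eff²/2)T) / (σ_eff√T) = (ln(176.03/193.55) + (0.0554 − 0.0174 + 0.164155)·1.0925) / 0.598897 = 0.210341
d₂ = d₁ − σ_eff√T = 0.210341 − 0.598897 = -0.388556
N(d₁) = 0.583299,  N(d₂) = 0.348802
V = S₁·e^{−q₁T}·N(d₁) − S₂·e^{−q₂T}·N(d₂) = 100.744723 − 63.545801 = 37.198922
Key observation: no risk-free rate is needed — with the second asset as numeraire the exchange option is a call on the ratio S₁/S₂, and r cancels out of the value.

exchange price = 37.198922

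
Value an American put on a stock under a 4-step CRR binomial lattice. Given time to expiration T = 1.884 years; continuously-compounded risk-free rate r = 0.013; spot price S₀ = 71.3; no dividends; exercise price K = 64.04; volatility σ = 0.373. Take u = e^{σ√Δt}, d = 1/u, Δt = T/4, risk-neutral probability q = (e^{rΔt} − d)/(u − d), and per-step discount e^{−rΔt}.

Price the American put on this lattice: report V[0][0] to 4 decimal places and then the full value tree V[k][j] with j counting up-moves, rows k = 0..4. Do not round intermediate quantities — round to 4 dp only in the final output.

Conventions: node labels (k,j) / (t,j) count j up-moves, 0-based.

Δt=0.47100  u=1.29174  d=0.77415  q=0.44822  discount=0.99390
step 4 (expiry): payoffs max(K−S,0) = 38.4310 21.3092 0.0000 0.0000 0.0000
k=3: (k=3,j=0): S=33.0801, K−S=30.9599, hold=30.5689 ⇒ V=30.9599 exercise | (k=3,j=1): S=55.1970, K−S=8.8430, hold=11.6863 ⇒ V=11.6863 continue | (k=3,j=2): S=92.1008, K−S=0.0000, hold=0.0000 ⇒ V=0.0000 continue | (k=3,j=3): S=153.6780, K−S=0.0000, hold=0.0000 ⇒ V=0.0000 continue
k=2: (k=2,j=0): S=42.7308, K−S=21.3092, hold=22.1849 ⇒ V=22.1849 continue | (k=2,j=1): S=71.3000, K−S=0.0000, hold=6.4089 ⇒ V=6.4089 continue | (k=2,j=2): S=118.9701, K−S=0.0000, hold=0.0000 ⇒ V=0.0000 continue
k=1: (k=1,j=0): S=55.1970, K−S=8.8430, hold=15.0216 ⇒ V=15.0216 continue | (k=1,j=1): S=92.1008, K−S=0.0000, hold=3.5148 ⇒ V=3.5148 continue
k=0: (k=0,j=0): S=71.3000, K−S=0.0000, hold=9.8038 ⇒ V=9.8038 continue

price = 9.8038
tree:
9.8038
15.0216 3.5148
22.1849 6.4089 0.0000
30.9599 11.6863 0.0000 0.0000
38.4310 21.3092 0.0000 0.0000 0.0000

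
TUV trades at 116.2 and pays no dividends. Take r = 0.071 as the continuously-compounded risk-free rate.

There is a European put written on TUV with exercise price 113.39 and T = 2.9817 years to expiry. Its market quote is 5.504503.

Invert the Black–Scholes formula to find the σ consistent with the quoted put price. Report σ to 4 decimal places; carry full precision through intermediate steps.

At σ = 0.2056 the Black–Scholes value reproduces the quote:
σ√T = 0.2056·√2.9817 = 0.355022
d₁ = (ln(S/K) + (r+σ²/2)T) / (σ√T) = (ln(116.2/113.39) + (0.071+0.2056²/2)·2.9817) / 0.355022 = (0.024480 + 0.274721) / 0.355022 = 0.842767
d₂ = d₁ − σ√T = 0.842767 − 0.355022 = 0.487745
e^{−rT} = 0.809207
N(−d₁) = 0.199679,  N(−d₂) = 0.312865
V = K·e^{−rT}·N(−d₂) − S·N(−d₁) = 28.707256 − 23.202754 = 5.504503 (the observed quote) — the price is monotone increasing in volatility, hence this σ is the only solution

sigma = 0.2056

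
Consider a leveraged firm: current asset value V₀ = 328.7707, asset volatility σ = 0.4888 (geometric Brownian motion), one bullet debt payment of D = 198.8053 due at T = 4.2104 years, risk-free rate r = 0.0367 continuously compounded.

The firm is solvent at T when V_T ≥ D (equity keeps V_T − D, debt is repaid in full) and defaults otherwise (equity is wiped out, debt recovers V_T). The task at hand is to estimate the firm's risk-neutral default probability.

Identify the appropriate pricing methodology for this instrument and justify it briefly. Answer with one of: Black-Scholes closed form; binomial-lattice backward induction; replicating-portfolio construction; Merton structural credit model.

framework: Merton structural credit model

Key observation: the asked-for credit quantity lives on the firm's capital structure — asset value, asset volatility, debt face 198.8053 — which is the structural model's domain.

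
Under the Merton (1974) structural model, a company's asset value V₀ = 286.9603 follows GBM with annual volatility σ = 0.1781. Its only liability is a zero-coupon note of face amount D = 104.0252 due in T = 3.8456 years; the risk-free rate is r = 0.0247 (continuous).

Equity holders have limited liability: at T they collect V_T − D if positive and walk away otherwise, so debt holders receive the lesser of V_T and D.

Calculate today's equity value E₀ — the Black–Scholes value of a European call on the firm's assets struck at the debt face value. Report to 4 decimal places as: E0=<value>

With assets at 286.9603 and a single debt payment of 104.0252 at 3.8456 years:
d₁ = [ln(V₀/D) + (r + σ²/2)T] / (σ√T)
   = [ln(286.9603/104.0252) + (0.0247 + 0.5·0.1781²)·3.8456] / (0.1781·√3.8456)
   = [1.014711 + 0.155977] / 0.349258 = 3.351930
d₂ = d₁ − σ√T = 3.351930 − 0.349258 = 3.002673
N(d₁) = 0.999599,  N(d₂) = 0.998662,  e^(−rT) = 0.909385
E₀ = V₀·N(d₁) − D·e^(−rT)·N(d₂)
   = 286.9603·0.999599 − 104.0252·0.909385·0.998662 = 192.372744

E0=192.3727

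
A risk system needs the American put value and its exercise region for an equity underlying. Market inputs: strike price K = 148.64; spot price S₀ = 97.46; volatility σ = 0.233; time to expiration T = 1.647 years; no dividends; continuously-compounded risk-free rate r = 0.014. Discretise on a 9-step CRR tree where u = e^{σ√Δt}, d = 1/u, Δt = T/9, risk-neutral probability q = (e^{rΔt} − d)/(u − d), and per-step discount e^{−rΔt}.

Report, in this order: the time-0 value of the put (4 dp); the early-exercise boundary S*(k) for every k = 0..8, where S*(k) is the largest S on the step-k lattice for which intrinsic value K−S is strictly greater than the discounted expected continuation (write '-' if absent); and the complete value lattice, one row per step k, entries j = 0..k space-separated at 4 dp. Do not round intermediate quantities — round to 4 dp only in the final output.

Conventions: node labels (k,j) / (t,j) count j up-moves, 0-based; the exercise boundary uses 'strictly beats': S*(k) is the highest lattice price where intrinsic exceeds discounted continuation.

Δt=0.18300, u=1.10481, d=0.90513, q=0.48795, disc=e^(-rΔt)=0.99744
k=9 terminal: V=max(K-S,0) → 108.8993 100.1322 89.4311 76.3692 60.4258 40.9652 17.2114 0.0000 0.0000 0.0000
k=8: j=0 S=43.9060 intr=104.7340 cont=104.3537 V=104.7340[EX]; j=1 S=53.5919 intr=95.0481 cont=94.6677 V=95.0481[EX]; j=2 S=65.4147 intr=83.2253 cont=82.8450 V=83.2253[EX]; j=3 S=79.8456 intr=68.7944 cont=68.4141 V=68.7944[EX]; j=4 S=97.4600 intr=51.1800 cont=50.7997 V=51.1800[EX]; j=5 S=118.9603 intr=29.6797 cont=29.2994 V=29.6797[EX]; j=6 S=145.2037 intr=3.4363 cont=8.7906 V=8.7906[hold]; j=7 S=177.2366 intr=0.0000 cont=0.0000 V=0.0000[hold]; j=8 S=216.3361 intr=0.0000 cont=0.0000 V=0.0000[hold]  S*(8)=118.9603
k=7: j=0 S=48.5078 intr=100.1322 cont=99.7519 V=100.1322[EX]; j=1 S=59.2089 intr=89.4311 cont=89.0507 V=89.4311[EX]; j=2 S=72.2708 intr=76.3692 cont=75.9889 V=76.3692[EX]; j=3 S=88.2142 intr=60.4258 cont=60.0455 V=60.4258[EX]; j=4 S=107.6748 intr=40.9652 cont=40.5848 V=40.9652[EX]; j=5 S=131.4286 intr=17.2114 cont=19.4370 V=19.4370[hold]; j=6 S=160.4226 intr=0.0000 cont=4.4897 V=4.4897[hold]; j=7 S=195.8129 intr=0.0000 cont=0.0000 V=0.0000[hold]  S*(7)=107.6748
k=6: j=0 S=53.5919 intr=95.0481 cont=94.6677 V=95.0481[EX]; j=1 S=65.4147 intr=83.2253 cont=82.8450 V=83.2253[EX]; j=2 S=79.8456 intr=68.7944 cont=68.4141 V=68.7944[EX]; j=3 S=97.4600 intr=51.1800 cont=50.7997 V=51.1800[EX]; j=4 S=118.9603 intr=29.6797 cont=30.3826 V=30.3826[hold]; j=5 S=145.2037 intr=3.4363 cont=12.1124 V=12.1124[hold]; j=6 S=177.2366 intr=0.0000 cont=2.2931 V=2.2931[hold]  S*(6)=97.4600
k=5: j=0 S=59.2089 intr=89.4311 cont=89.0507 V=89.4311[EX]; j=1 S=72.2708 intr=76.3692 cont=75.9889 V=76.3692[EX]; j=2 S=88.2142 intr=60.4258 cont=60.0455 V=60.4258[EX]; j=3 S=107.6748 intr=40.9652 cont=40.9269 V=40.9652[EX]; j=4 S=131.4286 intr=17.2114 cont=21.4127 V=21.4127[hold]; j=5 S=160.4226 intr=0.0000 cont=7.3023 V=7.3023[hold]  S*(5)=107.6748
k=4: j=0 S=65.4147 intr=83.2253 cont=82.8450 V=83.2253[EX]; j=1 S=79.8456 intr=68.7944 cont=68.4141 V=68.7944[EX]; j=2 S=97.4600 intr=51.1800 cont=50.7997 V=51.1800[EX]; j=3 S=118.9603 intr=29.6797 cont=31.3442 V=31.3442[hold]; j=4 S=145.2037 intr=3.4363 cont=14.4904 V=14.4904[hold]  S*(4)=97.4600
k=3: j=0 S=72.2708 intr=76.3692 cont=75.9889 V=76.3692[EX]; j=1 S=88.2142 intr=60.4258 cont=60.0455 V=60.4258[EX]; j=2 S=107.6748 intr=40.9652 cont=41.3949 V=41.3949[hold]; j=3 S=131.4286 intr=17.2114 cont=23.0612 V=23.0612[hold]  S*(3)=88.2142
k=2: j=0 S=79.8456 intr=68.7944 cont=68.4141 V=68.7944[EX]; j=1 S=97.4600 intr=51.1800 cont=51.0088 V=51.1800[EX]; j=2 S=118.9603 intr=29.6797 cont=32.3660 V=32.3660[hold]  S*(2)=97.4600
k=1: j=0 S=88.2142 intr=60.4258 cont=60.0455 V=60.4258[EX]; j=1 S=107.6748 intr=40.9652 cont=41.8922 V=41.8922[hold]  S*(1)=88.2142
k=0: j=0 S=97.4600 intr=51.1800 cont=51.2509 V=51.2509[hold]  S*(0)=-

price = 51.2509
boundary = - 88.2142 97.4600 88.2142 97.4600 107.6748 97.4600 107.6748 118.9603
tree:
51.2509
60.4258 41.8922
68.7944 51.1800 32.3660
76.3692 60.4258 41.3949 23.0612
83.2253 68.7944 51.1800 31.3442 14.4904
89.4311 76.3692 60.4258 40.9652 21.4127 7.3023
95.0481 83.2253 68.7944 51.1800 30.3826 12.1124 2.2931
100.1322 89.4311 76.3692 60.4258 40.9652 19.4370 4.4897 0.0000
104.7340 95.0481 83.2253 68.7944 51.1800 29.6797 8.7906 0.0000 0.0000
108.8993 100.1322 89.4311 76.3692 60.4258 40.9652 17.2114 0.0000 0.0000 0.0000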